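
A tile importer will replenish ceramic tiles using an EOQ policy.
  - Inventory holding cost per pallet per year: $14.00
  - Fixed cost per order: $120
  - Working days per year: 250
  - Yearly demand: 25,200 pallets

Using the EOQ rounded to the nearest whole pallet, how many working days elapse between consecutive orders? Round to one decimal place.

Q* = √(2·D·S / H) = √(2·25,200·120 / 14) = √432,000.0 ≈ 657.27 → Q = 657 pallets
Days between orders = 250 / (D/Q) = 250 / 38.356 ≈ 6.518

6.5 days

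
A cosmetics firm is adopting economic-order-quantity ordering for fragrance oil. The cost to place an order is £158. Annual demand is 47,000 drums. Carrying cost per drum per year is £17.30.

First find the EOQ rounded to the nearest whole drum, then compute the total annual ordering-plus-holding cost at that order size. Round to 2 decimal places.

£16,029.34

Q* = √(2·D·S / H) = √(2·47,000·158 / 17.3) = √858,497.1 ≈ 926.55 → Q = 927 drums
Annual ordering cost = (D/Q)·S = (47,000/927) × 158 = £8,010.79
Annual holding cost  = (Q/2)·H = (927/2) × 17.3 = £8,018.55
Total = £8,010.79 + £8,018.55 = £16,029.34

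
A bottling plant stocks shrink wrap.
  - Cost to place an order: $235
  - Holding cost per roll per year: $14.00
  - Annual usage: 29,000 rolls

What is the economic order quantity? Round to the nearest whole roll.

987 rolls

Q* = √(2·D·S / H) = √(2·29,000·235 / 14) = √973,571.4 ≈ 986.70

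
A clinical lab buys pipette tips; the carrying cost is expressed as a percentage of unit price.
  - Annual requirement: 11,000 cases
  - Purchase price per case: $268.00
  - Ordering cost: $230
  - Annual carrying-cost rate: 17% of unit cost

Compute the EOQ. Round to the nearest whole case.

333 cases

Holding cost per case per year: H = 17% × $268 = $45.5600
Q* = √(2·D·S / H) = √(2·11,000·230 / 45.56) = √111,062.3 ≈ 333.26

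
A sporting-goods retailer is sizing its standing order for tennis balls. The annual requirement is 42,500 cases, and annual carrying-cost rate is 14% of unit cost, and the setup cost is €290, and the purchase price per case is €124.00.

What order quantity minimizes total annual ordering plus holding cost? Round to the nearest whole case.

Holding cost per case per year: H = 14% × €124 = €17.3600
EOQ = √(2DS/H) = √(2 × 42,500 × 290 / 17.36)
    = √(1,419,930.88) ≈ 1,191.61

1,192 cases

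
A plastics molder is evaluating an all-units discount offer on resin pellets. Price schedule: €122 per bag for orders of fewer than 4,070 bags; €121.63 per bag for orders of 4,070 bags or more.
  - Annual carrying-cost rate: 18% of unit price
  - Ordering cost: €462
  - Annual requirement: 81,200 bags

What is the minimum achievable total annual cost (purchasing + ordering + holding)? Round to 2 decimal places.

H₁ = 18%×€122 = €21.9600;  H₂ = 18%×€121.63 = €21.8934
EOQ₁ = √(2×81,200×462/21.9600) = 1,848.41  (< 4,070, feasible at tier 1)
EOQ₂ = √(2×81,200×462/21.8934) = 1,851.22  (< 4,070 → use Q = 4,070 at tier-2 price)
TC(tier 1 (EOQ₁), Q≈1,848.4) = €9,946,991.04
TC(tier 2, Q≈4,070.0) = €9,930,126.37
Minimum at tier 2: €9,930,126.37

€9,930,126.37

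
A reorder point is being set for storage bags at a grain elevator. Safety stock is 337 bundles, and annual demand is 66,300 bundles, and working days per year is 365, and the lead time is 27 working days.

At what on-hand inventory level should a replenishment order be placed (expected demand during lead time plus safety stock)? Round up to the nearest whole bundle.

Daily demand d = 66,300 / 365 = 181.644 bundles/day
Demand during lead time = 181.644 × 27 = 4,904.38
Reorder point = 4,904.38 + 337 = 5,241.38 → round up

5,242 bundles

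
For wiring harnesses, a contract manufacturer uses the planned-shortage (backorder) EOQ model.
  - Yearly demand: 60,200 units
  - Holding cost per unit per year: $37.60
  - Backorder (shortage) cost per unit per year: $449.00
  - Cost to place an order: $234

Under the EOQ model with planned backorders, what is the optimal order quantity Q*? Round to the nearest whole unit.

Q* = √(2DS/H) · √((H + b)/b)
   = √(2 × 60,200 × 234 / 37.6) · √((37.6 + 449) / 449)
   = 865.620 × 1.0410 ≈ 901.14

901 units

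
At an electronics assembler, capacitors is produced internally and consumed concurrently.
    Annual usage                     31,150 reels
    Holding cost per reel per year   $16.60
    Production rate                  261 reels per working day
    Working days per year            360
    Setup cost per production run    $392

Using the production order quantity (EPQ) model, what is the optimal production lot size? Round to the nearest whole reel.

d = 31,150/360 = 86.5278 reels/day;  effective holding cost H(1 − d/p) = 16.6·(1 − 86.5278/261) = 11.09670
Q* = √(2DS / H_eff) = √(2·31,150·392 / 11.09670) ≈ 1,483.51

1,484 reels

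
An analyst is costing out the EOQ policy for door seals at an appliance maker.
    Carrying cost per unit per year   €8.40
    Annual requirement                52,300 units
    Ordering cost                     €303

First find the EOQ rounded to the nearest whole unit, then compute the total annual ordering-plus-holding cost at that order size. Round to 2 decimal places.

€16,316.49

2DS/H = 2·52,300·303/8.4 = 3,773,071.43
EOQ = √3,773,071.43 ≈ 1,942.44 → Q = 1,942 units
Orders/yr = 52,300/1,942 = 26.931; ordering cost = 26.931 × €303 = €8,160.09
Average inventory = 1,942/2 = 971; holding cost = 971 × €8.4 = €8,156.40
Total = €8,160.09 + €8,156.40 = €16,316.49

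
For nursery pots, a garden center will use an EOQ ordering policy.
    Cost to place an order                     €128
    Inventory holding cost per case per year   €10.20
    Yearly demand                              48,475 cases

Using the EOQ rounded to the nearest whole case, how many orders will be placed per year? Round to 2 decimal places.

Optimal lot size Q* = (2 × 48,475 × €128 / €10.2)^½ ≈ 1,103.01 → Q = 1,103
Orders per year = D/Q = 48,475 / 1,103 = 43.948

43.95 orders per year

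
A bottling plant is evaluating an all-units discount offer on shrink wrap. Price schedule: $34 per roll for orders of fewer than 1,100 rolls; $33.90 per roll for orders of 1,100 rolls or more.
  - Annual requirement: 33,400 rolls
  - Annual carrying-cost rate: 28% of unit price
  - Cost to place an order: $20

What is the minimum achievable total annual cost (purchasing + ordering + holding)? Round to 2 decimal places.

$1,138,087.87

H₁ = 28%×$34 = $9.5200;  H₂ = 28%×$33.90 = $9.4920
EOQ₁ = √(2×33,400×20/9.5200) = 374.61  (< 1,100, feasible at tier 1)
EOQ₂ = √(2×33,400×20/9.4920) = 375.17  (< 1,100 → use Q = 1,100 at tier-2 price)
TC(tier 1 (EOQ₁), Q≈374.6) = $1,139,166.33
TC(tier 2, Q≈1,100.0) = $1,138,087.87
Minimum at tier 2: $1,138,087.87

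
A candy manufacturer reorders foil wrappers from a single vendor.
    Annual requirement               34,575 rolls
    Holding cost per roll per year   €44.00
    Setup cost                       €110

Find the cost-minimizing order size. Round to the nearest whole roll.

Q* = √(2·D·S / H) = √(2·34,575·110 / 44) = √172,875.0 ≈ 415.78

416 rolls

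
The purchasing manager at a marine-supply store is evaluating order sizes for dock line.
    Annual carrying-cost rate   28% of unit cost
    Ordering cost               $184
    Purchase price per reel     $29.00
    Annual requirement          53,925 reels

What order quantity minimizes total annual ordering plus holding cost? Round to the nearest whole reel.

1,563 reels

Carrying cost H = $29 × 28% = $8.1200/reel/yr
Q* = √(2·D·S / H) = √(2·53,925·184 / 8.12) = √2,443,891.6 ≈ 1,563.30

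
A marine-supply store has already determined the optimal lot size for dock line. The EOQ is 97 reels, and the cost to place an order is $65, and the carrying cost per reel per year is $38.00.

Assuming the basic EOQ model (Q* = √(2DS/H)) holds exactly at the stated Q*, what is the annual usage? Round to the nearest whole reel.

2,750 reels per year

EOQ relation: Q² = 2DS/H, so rearrange for the unknown.
D = Q²H / (2S) = 97² × 38 / (2 × 65) = 2,750.32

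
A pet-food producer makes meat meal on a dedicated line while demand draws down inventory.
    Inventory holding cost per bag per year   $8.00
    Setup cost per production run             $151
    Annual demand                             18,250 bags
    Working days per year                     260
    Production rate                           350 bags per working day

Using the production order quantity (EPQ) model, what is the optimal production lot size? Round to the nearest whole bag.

928 bags

Daily demand d = 18,250/260 = 70.192; p = 350; 1 − d/p = 0.79945
EPQ = √(2DS / (H(1 − d/p)))
    = √(2 × 18,250 × 151 / (8 × 0.79945)) ≈ 928.31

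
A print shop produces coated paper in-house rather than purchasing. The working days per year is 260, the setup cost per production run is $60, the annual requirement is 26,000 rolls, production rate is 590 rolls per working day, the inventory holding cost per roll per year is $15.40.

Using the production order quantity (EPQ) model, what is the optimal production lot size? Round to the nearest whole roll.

494 rolls

d = 26,000/260 = 100.0000 rolls/day;  effective holding cost H(1 − d/p) = 15.4·(1 − 100.0000/590) = 12.78983
Q* = √(2DS / H_eff) = √(2·26,000·60 / 12.78983) ≈ 493.91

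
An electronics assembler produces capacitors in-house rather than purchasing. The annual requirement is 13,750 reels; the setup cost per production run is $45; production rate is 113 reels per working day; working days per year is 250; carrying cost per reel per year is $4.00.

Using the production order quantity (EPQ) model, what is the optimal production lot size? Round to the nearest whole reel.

776 reels

Daily demand d = 13,750/250 = 55.000; p = 113; 1 − d/p = 0.51327
EPQ = √(2DS / (H(1 − d/p)))
    = √(2 × 13,750 × 45 / (4 × 0.51327)) ≈ 776.37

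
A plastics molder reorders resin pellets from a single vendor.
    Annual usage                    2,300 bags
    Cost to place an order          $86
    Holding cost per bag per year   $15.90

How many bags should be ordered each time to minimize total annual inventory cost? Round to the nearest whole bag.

158 bags

Q* = √(2·D·S / H) = √(2·2,300·86 / 15.9) = √24,880.5 ≈ 157.74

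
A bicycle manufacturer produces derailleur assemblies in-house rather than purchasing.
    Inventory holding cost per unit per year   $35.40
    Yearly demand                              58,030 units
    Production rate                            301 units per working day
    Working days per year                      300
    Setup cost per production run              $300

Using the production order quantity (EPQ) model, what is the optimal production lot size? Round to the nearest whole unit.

d = 58,030/300 = 193.4333 units/day;  effective holding cost H(1 − d/p) = 35.4·(1 − 193.4333/301) = 12.65070
Q* = √(2DS / H_eff) = √(2·58,030·300 / 12.65070) ≈ 1,658.99

1,659 units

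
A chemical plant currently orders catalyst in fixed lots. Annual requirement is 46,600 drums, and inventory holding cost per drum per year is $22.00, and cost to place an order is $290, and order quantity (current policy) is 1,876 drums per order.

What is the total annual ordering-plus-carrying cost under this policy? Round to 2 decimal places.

Ordering: D/Q × S = 46,600/1,876 × $290 = $7,203.62
Holding:  Q/2 × H = 1,876/2 × $22 = $20,636.00
Total = $7,203.62 + $20,636.00 = $27,839.62

$27,839.62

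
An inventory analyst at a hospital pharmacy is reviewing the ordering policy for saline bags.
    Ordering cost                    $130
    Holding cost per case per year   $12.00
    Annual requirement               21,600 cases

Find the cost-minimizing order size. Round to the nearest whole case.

684 cases

EOQ = √(2DS/H) = √(2 × 21,600 × 130 / 12)
    = √(468,000.00) ≈ 684.11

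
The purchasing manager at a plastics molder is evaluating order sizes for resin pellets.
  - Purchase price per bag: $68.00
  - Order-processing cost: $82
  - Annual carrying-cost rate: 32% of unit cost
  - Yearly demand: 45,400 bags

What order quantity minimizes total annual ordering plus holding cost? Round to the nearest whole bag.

Carrying cost H = $68 × 32% = $21.7600/bag/yr
2DS/H = 2·45,400·82/21.76 = 342,169.12
EOQ = √342,169.12 ≈ 584.95

585 bags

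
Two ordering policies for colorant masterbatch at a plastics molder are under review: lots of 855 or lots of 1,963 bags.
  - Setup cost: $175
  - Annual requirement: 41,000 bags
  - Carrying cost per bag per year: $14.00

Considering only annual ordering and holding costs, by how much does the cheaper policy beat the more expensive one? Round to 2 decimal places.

TC(Q) = (D/Q)S + (Q/2)H
TC(855) = (41,000/855)×175 + (855/2)×14 = $14,376.81
TC(1,963) = (41,000/1,963)×175 + (1,963/2)×14 = $17,396.12
Lots of 855 are cheaper by $3,019.31.

$3,019.31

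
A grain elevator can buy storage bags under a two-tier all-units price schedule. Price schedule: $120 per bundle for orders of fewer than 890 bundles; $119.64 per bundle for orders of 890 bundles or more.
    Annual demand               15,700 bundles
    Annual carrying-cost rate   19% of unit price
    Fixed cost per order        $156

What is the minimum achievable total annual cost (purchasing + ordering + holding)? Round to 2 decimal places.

H₁ = 19%×$120 = $22.8000;  H₂ = 19%×$119.64 = $22.7316
EOQ₁ = √(2×15,700×156/22.8000) = 463.51  (< 890, feasible at tier 1)
EOQ₂ = √(2×15,700×156/22.7316) = 464.21  (< 890 → use Q = 890 at tier-2 price)
TC(tier 1 (EOQ₁), Q≈463.5) = $1,894,568.04
TC(tier 2, Q≈890.0) = $1,891,215.47
Minimum at tier 2: $1,891,215.47

$1,891,215.47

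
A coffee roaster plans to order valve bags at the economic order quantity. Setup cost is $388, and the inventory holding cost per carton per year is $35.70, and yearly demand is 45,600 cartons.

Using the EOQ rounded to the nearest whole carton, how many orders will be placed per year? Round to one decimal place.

Optimal lot size Q* = (2 × 45,600 × $388 / $35.7)^½ ≈ 995.59 → Q = 996
N = D/Q = 45,600/996 ≈ 45.783 orders/yr

45.8 orders per year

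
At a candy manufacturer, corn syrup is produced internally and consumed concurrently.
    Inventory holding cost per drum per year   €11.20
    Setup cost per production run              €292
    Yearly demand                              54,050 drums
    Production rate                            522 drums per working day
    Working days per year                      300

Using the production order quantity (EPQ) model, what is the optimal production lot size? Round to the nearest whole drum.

2,075 drums

Daily demand d = 54,050/300 = 180.167; p = 522; 1 − d/p = 0.65485
EPQ = √(2DS / (H(1 − d/p)))
    = √(2 × 54,050 × 292 / (11.2 × 0.65485)) ≈ 2,074.55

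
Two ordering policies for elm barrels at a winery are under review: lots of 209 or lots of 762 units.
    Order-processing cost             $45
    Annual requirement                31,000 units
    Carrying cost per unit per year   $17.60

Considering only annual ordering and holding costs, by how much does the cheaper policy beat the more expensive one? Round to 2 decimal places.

$22.47

TC(Q) = (D/Q)S + (Q/2)H
TC(209) = (31,000/209)×45 + (209/2)×17.6 = $8,513.84
TC(762) = (31,000/762)×45 + (762/2)×17.6 = $8,536.31
Lots of 209 are cheaper by $22.47.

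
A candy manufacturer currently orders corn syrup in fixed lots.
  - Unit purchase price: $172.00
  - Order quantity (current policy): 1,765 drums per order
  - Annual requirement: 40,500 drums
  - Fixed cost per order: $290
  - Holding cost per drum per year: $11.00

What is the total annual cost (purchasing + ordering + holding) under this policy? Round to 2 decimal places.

Ordering: D/Q × S = 40,500/1,765 × $290 = $6,654.39
Holding:  Q/2 × H = 1,765/2 × $11 = $9,707.50
Purchase cost = D·C = 40,500 × 172 = $6,966,000.00
Total = $6,654.39 + $9,707.50 + $6,966,000.00 = $6,982,361.89

$6,982,361.89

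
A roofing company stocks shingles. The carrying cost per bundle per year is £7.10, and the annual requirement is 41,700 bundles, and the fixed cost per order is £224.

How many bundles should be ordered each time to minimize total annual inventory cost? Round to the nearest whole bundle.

1,622 bundles

Q* = √(2·D·S / H) = √(2·41,700·224 / 7.1) = √2,631,211.3 ≈ 1,622.10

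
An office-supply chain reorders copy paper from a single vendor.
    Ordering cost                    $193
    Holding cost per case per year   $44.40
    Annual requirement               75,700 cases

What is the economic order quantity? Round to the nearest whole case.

Q* = √(2·D·S / H) = √(2·75,700·193 / 44.4) = √658,112.6 ≈ 811.24

811 cases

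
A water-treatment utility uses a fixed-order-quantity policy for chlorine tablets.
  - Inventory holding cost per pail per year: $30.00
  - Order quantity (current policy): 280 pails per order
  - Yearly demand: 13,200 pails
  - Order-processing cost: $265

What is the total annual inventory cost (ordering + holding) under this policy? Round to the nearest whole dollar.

Annual ordering cost = (D/Q)·S = (13,200/280) × 265 = $12,492.86
Annual holding cost  = (Q/2)·H = (280/2) × 30 = $4,200.00
Total = $12,492.86 + $4,200.00 = $16,692.86

$16,693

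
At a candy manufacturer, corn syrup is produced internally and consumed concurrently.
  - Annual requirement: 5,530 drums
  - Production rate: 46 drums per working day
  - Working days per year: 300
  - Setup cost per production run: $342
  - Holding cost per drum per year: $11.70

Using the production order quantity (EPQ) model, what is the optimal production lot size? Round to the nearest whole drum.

734 drums

Daily demand d = 5,530/300 = 18.433; p = 46; 1 − d/p = 0.59928
EPQ = √(2DS / (H(1 − d/p)))
    = √(2 × 5,530 × 342 / (11.7 × 0.59928)) ≈ 734.49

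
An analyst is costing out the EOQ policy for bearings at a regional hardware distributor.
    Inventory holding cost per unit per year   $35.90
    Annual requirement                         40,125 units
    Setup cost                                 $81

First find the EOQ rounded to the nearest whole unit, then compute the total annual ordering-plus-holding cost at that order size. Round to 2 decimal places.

Optimal lot size Q* = (2 × 40,125 × $81 / $35.9)^½ ≈ 425.52 → Q = 426 units
Orders/yr = 40,125/426 = 94.190; ordering cost = 94.190 × $81 = $7,629.40
Average inventory = 426/2 = 213; holding cost = 213 × $35.9 = $7,646.70
Total = $7,629.40 + $7,646.70 = $15,276.10

$15,276.10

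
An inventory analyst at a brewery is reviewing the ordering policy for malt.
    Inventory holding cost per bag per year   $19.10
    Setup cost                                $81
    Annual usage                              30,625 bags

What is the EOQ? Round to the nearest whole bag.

510 bags

Q* = √(2·D·S / H) = √(2·30,625·81 / 19.1) = √259,751.3 ≈ 509.66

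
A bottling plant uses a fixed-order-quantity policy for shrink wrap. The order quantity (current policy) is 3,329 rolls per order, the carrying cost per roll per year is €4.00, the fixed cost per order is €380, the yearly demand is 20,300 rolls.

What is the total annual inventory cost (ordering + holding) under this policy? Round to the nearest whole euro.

Annual ordering cost = (D/Q)·S = (20,300/3,329) × 380 = €2,317.21
Annual holding cost  = (Q/2)·H = (3,329/2) × 4 = €6,658.00
Total = €2,317.21 + €6,658.00 = €8,975.21

€8,975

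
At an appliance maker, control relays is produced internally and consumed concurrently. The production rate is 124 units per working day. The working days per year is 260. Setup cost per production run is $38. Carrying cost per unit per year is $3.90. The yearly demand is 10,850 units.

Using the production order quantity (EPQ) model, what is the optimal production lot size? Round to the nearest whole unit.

d = 10,850/260 = 41.7308 units/day;  effective holding cost H(1 − d/p) = 3.9·(1 − 41.7308/124) = 2.58750
Q* = √(2DS / H_eff) = √(2·10,850·38 / 2.58750) ≈ 564.52

565 units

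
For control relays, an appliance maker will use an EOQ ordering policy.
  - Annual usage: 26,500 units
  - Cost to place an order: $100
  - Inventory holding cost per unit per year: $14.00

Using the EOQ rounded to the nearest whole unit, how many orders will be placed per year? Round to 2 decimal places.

43.09 orders per year

Optimal lot size Q* = (2 × 26,500 × $100 / $14)^½ ≈ 615.28 → Q = 615
Orders per year = D/Q = 26,500 / 615 = 43.089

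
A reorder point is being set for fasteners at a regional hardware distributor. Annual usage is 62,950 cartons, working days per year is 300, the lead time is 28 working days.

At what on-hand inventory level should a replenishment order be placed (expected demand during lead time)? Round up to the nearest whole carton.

5,876 cartons

Daily demand d = 62,950 / 300 = 209.833 cartons/day
Demand during lead time = 209.833 × 28 = 5,875.33
Reorder point = 5,875.33 → round up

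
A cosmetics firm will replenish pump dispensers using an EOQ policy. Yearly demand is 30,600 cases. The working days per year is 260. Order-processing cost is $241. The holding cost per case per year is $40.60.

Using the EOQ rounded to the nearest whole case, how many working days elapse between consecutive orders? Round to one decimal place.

5.1 days

Q* = √(2·D·S / H) = √(2·30,600·241 / 40.6) = √363,280.8 ≈ 602.73 → Q = 603 cases
Days between orders = 260 / (D/Q) = 260 / 50.746 ≈ 5.124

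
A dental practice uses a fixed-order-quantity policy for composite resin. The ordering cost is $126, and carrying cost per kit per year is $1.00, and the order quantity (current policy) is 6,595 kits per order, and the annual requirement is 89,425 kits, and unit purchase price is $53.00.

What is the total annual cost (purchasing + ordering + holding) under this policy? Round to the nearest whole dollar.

$4,744,531

Orders/yr = 89,425/6,595 = 13.560; ordering cost = 13.560 × $126 = $1,708.50
Average inventory = 6,595/2 = 3297.5; holding cost = 3297.5 × $1 = $3,297.50
Purchase cost = D·C = 89,425 × 53 = $4,739,525.00
Total = $1,708.50 + $3,297.50 + $4,739,525.00 = $4,744,531.00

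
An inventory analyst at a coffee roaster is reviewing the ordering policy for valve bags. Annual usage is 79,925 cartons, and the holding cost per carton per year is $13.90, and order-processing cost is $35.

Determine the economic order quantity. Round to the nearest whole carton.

EOQ = √(2DS/H) = √(2 × 79,925 × 35 / 13.9)
    = √(402,500.00) ≈ 634.43

634 cartons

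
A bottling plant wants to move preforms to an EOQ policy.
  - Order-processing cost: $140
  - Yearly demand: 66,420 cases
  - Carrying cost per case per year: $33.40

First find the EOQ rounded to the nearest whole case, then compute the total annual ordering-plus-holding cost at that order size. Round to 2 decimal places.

$24,923.08

EOQ = √(2DS/H) = √(2 × 66,420 × 140 / 33.4)
    = √(556,814.37) ≈ 746.20 → Q = 746 cases
Ordering: D/Q × S = 66,420/746 × $140 = $12,464.88
Holding:  Q/2 × H = 746/2 × $33.4 = $12,458.20
Total = $12,464.88 + $12,458.20 = $24,923.08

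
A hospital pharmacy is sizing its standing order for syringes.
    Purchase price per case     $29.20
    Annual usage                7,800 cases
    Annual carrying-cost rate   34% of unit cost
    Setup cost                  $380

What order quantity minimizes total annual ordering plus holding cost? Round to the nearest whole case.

Carrying cost H = $29.2 × 34% = $9.9280/case/yr
EOQ = √(2DS/H) = √(2 × 7,800 × 380 / 9.928)
    = √(597,099.11) ≈ 772.72

773 cases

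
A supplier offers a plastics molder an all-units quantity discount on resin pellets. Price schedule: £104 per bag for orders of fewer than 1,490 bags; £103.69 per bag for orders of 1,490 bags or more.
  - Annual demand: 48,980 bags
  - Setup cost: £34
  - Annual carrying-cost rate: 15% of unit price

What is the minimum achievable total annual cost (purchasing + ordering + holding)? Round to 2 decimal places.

H₁ = 15%×£104 = £15.6000;  H₂ = 15%×£103.69 = £15.5535
EOQ₁ = √(2×48,980×34/15.6000) = 462.06  (< 1,490, feasible at tier 1)
EOQ₂ = √(2×48,980×34/15.5535) = 462.75  (< 1,490 → use Q = 1,490 at tier-2 price)
TC(tier 1 (EOQ₁), Q≈462.1) = £5,101,128.19
TC(tier 2, Q≈1,490.0) = £5,091,441.22
Minimum at tier 2: £5,091,441.22

£5,091,441.22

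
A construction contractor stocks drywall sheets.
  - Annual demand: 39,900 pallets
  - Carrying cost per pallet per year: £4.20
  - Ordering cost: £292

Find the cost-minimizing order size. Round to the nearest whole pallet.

Optimal lot size Q* = (2 × 39,900 × £292 / £4.2)^½ ≈ 2,355.42

2,355 pallets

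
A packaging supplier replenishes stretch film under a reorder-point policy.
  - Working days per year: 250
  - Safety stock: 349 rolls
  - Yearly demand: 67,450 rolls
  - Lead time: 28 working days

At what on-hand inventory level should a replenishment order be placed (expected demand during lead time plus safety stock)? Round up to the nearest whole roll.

7,904 rolls

Daily demand d = 67,450 / 250 = 269.800 rolls/day
Demand during lead time = 269.800 × 28 = 7,554.40
Reorder point = 7,554.40 + 349 = 7,903.40 → round up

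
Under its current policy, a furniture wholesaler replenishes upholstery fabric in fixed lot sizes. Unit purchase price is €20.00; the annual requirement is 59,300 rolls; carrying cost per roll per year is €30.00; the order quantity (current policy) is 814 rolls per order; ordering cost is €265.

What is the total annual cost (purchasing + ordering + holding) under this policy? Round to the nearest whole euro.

€1,217,515

Orders/yr = 59,300/814 = 72.850; ordering cost = 72.850 × €265 = €19,305.28
Average inventory = 814/2 = 407; holding cost = 407 × €30 = €12,210.00
Purchase cost = D·C = 59,300 × 20 = €1,186,000.00
Total = €19,305.28 + €12,210.00 + €1,186,000.00 = €1,217,515.28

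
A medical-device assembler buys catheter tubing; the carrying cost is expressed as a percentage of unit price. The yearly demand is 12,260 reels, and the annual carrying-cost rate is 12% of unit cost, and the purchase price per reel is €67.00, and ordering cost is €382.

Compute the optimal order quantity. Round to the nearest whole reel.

1,079 reels

H = i·C = 0.12 × €67 = €8.0400 per reel-year
Q* = √(2·D·S / H) = √(2·12,260·382 / 8.04) = √1,165,005.0 ≈ 1,079.35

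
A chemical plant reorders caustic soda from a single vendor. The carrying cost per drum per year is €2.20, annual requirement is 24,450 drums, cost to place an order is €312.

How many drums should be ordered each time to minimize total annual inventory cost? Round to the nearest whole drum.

2,633 drums

2DS/H = 2·24,450·312/2.2 = 6,934,909.09
EOQ = √6,934,909.09 ≈ 2,633.42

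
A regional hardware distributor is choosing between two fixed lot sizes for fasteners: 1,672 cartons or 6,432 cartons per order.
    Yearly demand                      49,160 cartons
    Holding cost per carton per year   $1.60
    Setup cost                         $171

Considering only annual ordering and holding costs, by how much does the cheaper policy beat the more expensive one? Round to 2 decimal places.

For each Q, cost = (D/Q)·S + (Q/2)·H.
TC(1,672) = (49,160/1,672)×171 + (1,672/2)×1.6 = $6,365.33
TC(6,432) = (49,160/6,432)×171 + (6,432/2)×1.6 = $6,452.56
Cheaper: Q = 1,672.  Difference = $87.23

$87.23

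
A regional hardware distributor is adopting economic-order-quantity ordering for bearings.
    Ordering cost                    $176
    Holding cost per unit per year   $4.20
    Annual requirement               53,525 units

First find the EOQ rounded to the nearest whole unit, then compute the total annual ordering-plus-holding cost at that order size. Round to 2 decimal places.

EOQ = √(2DS/H) = √(2 × 53,525 × 176 / 4.2)
    = √(4,485,904.76) ≈ 2,118.00 → Q = 2,118 units
Annual ordering cost = (D/Q)·S = (53,525/2,118) × 176 = $4,447.78
Annual holding cost  = (Q/2)·H = (2,118/2) × 4.2 = $4,447.80
Total = $4,447.78 + $4,447.80 = $8,895.58

$8,895.58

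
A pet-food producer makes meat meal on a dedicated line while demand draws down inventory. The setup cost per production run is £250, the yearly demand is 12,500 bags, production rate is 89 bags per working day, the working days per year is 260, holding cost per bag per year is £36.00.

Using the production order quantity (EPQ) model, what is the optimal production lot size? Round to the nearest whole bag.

614 bags

Daily demand d = 12,500/260 = 48.077; p = 89; 1 − d/p = 0.45981
EPQ = √(2DS / (H(1 − d/p)))
    = √(2 × 12,500 × 250 / (36 × 0.45981)) ≈ 614.47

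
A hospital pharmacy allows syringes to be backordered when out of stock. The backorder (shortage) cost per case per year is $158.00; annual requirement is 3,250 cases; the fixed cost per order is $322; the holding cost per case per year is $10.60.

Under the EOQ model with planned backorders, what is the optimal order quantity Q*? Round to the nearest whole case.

459 cases

Q* = √(2DS/H) · √((H + b)/b)
   = √(2 × 3,250 × 322 / 10.6) · √((10.6 + 158) / 158)
   = 444.357 × 1.0330 ≈ 459.02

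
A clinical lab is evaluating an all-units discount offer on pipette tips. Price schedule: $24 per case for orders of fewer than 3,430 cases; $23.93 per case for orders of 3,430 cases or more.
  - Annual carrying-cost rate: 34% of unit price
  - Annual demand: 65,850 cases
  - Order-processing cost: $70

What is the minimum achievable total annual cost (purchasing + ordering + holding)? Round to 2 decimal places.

$1,589,073.35

H₁ = 34%×$24 = $8.1600;  H₂ = 34%×$23.93 = $8.1362
EOQ₁ = √(2×65,850×70/8.1600) = 1,062.91  (< 3,430, feasible at tier 1)
EOQ₂ = √(2×65,850×70/8.1362) = 1,064.46  (< 3,430 → use Q = 3,430 at tier-2 price)
TC(tier 1 (EOQ₁), Q≈1,062.9) = $1,589,073.35
TC(tier 2, Q≈3,430.0) = $1,591,087.96
Minimum at tier 1 (EOQ₁): $1,589,073.35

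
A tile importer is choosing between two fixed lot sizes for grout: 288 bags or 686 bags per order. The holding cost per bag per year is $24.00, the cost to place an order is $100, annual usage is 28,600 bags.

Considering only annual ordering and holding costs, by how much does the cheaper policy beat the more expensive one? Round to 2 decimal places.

$985.46

Annual cost at Q: ordering D·S/Q plus holding Q·H/2.
TC(288) = (28,600/288)×100 + (288/2)×24 = $13,386.56
TC(686) = (28,600/686)×100 + (686/2)×24 = $12,401.10
|ΔTC| = |$13,386.56 − $12,401.10| = $985.46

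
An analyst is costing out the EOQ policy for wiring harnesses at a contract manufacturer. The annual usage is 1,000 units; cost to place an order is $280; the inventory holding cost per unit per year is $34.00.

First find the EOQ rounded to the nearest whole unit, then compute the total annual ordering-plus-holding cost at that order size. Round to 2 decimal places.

Optimal lot size Q* = (2 × 1,000 × $280 / $34)^½ ≈ 128.34 → Q = 128 units
Annual ordering cost = (D/Q)·S = (1,000/128) × 280 = $2,187.50
Annual holding cost  = (Q/2)·H = (128/2) × 34 = $2,176.00
Total = $2,187.50 + $2,176.00 = $4,363.50

$4,363.50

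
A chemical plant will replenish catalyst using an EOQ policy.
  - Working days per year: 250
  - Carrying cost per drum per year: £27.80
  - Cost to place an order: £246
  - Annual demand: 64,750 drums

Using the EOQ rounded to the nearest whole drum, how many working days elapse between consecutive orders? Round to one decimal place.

4.1 days

2DS/H = 2·64,750·246/27.8 = 1,145,935.25
EOQ = √1,145,935.25 ≈ 1,070.48 → Q = 1,070 drums
Days between orders = 250 / (D/Q) = 250 / 60.514 ≈ 4.131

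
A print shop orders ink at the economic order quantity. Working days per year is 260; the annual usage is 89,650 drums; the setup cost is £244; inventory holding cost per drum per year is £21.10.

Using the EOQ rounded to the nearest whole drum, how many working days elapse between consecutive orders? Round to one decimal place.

2DS/H = 2·89,650·244/21.1 = 2,073,421.80
EOQ = √2,073,421.80 ≈ 1,439.94 → Q = 1,440 drums
T = Q/D × 260 days = 1,440/89,650 × 260 = 4.176 days

4.2 days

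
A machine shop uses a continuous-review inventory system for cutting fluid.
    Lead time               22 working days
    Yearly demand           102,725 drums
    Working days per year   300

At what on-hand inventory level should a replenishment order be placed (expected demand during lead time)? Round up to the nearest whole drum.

7,534 drums

Daily demand d = 102,725 / 300 = 342.417 drums/day
Demand during lead time = 342.417 × 22 = 7,533.17
Reorder point = 7,533.17 → round up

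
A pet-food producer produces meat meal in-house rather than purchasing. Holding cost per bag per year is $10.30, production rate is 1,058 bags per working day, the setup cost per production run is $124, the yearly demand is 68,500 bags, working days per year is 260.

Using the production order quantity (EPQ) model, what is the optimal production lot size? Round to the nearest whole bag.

d = 68,500/260 = 263.4615 bags/day;  effective holding cost H(1 − d/p) = 10.3·(1 − 263.4615/1058) = 7.73511
Q* = √(2DS / H_eff) = √(2·68,500·124 / 7.73511) ≈ 1,481.96

1,482 bags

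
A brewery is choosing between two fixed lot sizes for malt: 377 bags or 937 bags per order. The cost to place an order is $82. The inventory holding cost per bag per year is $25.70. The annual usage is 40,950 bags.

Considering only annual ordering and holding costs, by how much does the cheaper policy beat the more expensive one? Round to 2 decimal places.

Annual cost at Q: ordering D·S/Q plus holding Q·H/2.
TC(377) = (40,950/377)×82 + (377/2)×25.7 = $13,751.35
TC(937) = (40,950/937)×82 + (937/2)×25.7 = $15,624.12
Lots of 377 are cheaper by $1,872.77.

$1,872.77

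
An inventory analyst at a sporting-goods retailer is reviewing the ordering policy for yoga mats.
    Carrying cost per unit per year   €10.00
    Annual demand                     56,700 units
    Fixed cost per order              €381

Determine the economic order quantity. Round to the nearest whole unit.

EOQ = √(2DS/H) = √(2 × 56,700 × 381 / 10)
    = √(4,320,540.00) ≈ 2,078.59

2,079 units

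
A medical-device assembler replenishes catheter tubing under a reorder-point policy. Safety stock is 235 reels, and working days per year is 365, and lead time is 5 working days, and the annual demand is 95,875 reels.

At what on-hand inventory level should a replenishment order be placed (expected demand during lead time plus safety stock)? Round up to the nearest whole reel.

1,549 reels

Daily demand d = 95,875 / 365 = 262.671 reels/day
Demand during lead time = 262.671 × 5 = 1,313.36
Reorder point = 1,313.36 + 235 = 1,548.36 → round up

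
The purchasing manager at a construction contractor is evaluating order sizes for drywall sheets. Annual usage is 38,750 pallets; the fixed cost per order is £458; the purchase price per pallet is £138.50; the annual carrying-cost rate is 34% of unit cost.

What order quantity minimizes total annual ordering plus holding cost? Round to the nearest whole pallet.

Holding cost per pallet per year: H = 34% × £138.5 = £47.0900
Optimal lot size Q* = (2 × 38,750 × £458 / £47.09)^½ ≈ 868.20

868 pallets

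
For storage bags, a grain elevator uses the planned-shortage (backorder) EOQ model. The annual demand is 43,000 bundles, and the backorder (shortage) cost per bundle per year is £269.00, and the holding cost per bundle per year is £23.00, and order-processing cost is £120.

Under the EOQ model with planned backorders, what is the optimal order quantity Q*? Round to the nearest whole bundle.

Basic EOQ = √(2·43,000·120/23) = 669.847
Backorder adjustment √((H+b)/b) = √((23+269)/269) = 1.0419
Q* = 669.847 × 1.0419 ≈ 697.90

698 bundles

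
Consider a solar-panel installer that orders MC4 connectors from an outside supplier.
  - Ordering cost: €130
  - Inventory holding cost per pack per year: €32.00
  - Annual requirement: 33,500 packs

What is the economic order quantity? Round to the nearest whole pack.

Q* = √(2·D·S / H) = √(2·33,500·130 / 32) = √272,187.5 ≈ 521.72

522 packs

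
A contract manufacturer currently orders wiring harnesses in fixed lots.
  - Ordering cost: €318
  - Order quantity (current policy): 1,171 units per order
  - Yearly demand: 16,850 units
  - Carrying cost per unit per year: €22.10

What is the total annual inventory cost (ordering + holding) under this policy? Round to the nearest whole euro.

€17,515

Annual ordering cost = (D/Q)·S = (16,850/1,171) × 318 = €4,575.83
Annual holding cost  = (Q/2)·H = (1,171/2) × 22.1 = €12,939.55
Total = €4,575.83 + €12,939.55 = €17,515.38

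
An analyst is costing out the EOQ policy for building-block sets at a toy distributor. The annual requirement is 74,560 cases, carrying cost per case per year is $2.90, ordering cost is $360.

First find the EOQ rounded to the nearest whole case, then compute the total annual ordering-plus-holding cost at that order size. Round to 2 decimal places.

Optimal lot size Q* = (2 × 74,560 × $360 / $2.9)^½ ≈ 4,302.49 → Q = 4,302 cases
Annual ordering cost = (D/Q)·S = (74,560/4,302) × 360 = $6,239.33
Annual holding cost  = (Q/2)·H = (4,302/2) × 2.9 = $6,237.90
Total = $6,239.33 + $6,237.90 = $12,477.23

$12,477.23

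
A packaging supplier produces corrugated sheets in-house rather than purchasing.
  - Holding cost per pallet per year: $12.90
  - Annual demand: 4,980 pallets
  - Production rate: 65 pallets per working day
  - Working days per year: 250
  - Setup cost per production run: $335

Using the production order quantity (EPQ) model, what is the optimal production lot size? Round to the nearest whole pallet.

611 pallets

d = 4,980/250 = 19.9200 pallets/day;  effective holding cost H(1 − d/p) = 12.9·(1 − 19.9200/65) = 8.94665
Q* = √(2DS / H_eff) = √(2·4,980·335 / 8.94665) ≈ 610.69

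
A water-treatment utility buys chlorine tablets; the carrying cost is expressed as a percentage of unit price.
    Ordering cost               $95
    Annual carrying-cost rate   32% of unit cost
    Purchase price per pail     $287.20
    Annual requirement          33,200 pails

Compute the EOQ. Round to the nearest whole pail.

262 pails

Carrying cost H = $287.2 × 32% = $91.9040/pail/yr
2DS/H = 2·33,200·95/91.904 = 68,636.84
EOQ = √68,636.84 ≈ 261.99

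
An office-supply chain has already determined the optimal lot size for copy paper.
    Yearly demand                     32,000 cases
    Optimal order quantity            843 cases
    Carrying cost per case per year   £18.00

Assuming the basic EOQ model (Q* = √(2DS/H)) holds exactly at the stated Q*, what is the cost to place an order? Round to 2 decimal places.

£199.87

EOQ relation: Q² = 2DS/H, so rearrange for the unknown.
S = Q²H / (2D) = 843² × 18 / (2 × 32,000) = 199.8700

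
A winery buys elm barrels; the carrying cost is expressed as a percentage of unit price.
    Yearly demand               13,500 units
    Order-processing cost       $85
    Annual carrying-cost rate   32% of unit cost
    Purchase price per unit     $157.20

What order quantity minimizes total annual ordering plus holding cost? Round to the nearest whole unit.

Carrying cost H = $157.2 × 32% = $50.3040/unit/yr
EOQ = √(2DS/H) = √(2 × 13,500 × 85 / 50.304)
    = √(45,622.61) ≈ 213.59

214 units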